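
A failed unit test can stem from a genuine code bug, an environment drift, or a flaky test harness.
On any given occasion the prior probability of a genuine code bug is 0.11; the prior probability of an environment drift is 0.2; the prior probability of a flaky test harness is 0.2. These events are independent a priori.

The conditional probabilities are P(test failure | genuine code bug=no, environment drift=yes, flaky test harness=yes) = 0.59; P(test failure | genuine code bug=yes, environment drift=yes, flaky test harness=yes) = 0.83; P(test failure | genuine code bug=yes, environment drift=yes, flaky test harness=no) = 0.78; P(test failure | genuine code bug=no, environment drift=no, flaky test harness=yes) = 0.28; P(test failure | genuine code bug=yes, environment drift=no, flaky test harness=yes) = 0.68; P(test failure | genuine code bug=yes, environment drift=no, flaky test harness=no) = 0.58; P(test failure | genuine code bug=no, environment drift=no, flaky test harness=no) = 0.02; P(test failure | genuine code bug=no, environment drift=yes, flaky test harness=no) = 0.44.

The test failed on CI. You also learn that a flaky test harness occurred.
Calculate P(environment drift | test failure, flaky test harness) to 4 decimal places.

P(environment drift | test failure, flaky test harness) ≈ 0.3223

Sum P(test failure|·) weighted by the priors over the 4 (genuine code bug, environment drift) configurations:
  P(test failure | flaky test harness) = 0.28*0.89*0.8 + 0.59*0.89*0.2 + 0.68*0.11*0.8 + 0.83*0.11*0.2
        = 0.199360 + 0.105020 + 0.059840 + 0.018260 = 0.382480
Keeping only the environment drift-present terms gives 0.123280, so
  P(environment drift | test failure, flaky test harness) = 0.123280 / 0.382480 ≈ 0.3223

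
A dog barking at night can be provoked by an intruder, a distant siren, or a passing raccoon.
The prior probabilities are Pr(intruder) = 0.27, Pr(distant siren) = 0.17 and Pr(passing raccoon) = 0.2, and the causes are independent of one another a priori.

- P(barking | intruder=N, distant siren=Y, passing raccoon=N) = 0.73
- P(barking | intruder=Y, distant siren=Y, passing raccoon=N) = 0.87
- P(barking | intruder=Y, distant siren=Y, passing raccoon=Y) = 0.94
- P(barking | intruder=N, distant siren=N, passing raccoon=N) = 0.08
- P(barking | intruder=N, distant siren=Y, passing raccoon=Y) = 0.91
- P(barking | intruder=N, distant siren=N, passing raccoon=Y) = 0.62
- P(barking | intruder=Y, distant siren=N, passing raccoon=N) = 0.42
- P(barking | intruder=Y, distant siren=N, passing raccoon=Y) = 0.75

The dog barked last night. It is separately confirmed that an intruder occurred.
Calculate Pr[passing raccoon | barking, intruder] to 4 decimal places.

Weight on passing raccoon=true, given the evidence: 0.124500 + 0.031960 = 0.156460
Denominator P(barking | intruder): 0.42*0.83*0.8 + 0.75*0.83*0.2 + 0.87*0.17*0.8 + 0.94*0.17*0.2 = 0.553660
Posterior = 0.156460 / 0.553660 ≈ 0.2826

Pr[passing raccoon | barking, intruder] ≈ 0.2826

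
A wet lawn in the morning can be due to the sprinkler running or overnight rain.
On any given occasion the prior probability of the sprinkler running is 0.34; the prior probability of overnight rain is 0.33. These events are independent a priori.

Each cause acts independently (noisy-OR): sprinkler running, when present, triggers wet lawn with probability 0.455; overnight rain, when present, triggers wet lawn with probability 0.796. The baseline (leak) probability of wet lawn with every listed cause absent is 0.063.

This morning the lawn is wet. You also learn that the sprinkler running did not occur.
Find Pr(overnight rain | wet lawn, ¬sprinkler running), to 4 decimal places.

Under noisy-OR, P(wet lawn | causes) = 1 − (1−0.063)·∏(1−qᵢ) over the active causes.
Weight on overnight rain=true, given the evidence: 0.808852·0.33 = 0.266921
The normalizing constant is 0.063·0.67 + 0.808852·0.33 = 0.309131
P(overnight rain | wet lawn, ¬sprinkler running) = 0.266921/0.309131 ≈ 0.8635

Pr(overnight rain | wet lawn, ¬sprinkler running) ≈ 0.8635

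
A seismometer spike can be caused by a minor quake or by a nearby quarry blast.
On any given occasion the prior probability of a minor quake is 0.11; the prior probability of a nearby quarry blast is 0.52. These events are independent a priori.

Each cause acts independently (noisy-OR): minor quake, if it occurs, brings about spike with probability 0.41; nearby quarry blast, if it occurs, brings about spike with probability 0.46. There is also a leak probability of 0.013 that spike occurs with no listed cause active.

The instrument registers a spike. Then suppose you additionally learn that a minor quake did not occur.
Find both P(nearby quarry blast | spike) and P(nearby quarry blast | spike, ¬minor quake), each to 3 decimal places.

P(nearby quarry blast | spike) ≈ 0.902; P(nearby quarry blast | spike, ¬minor quake) ≈ 0.975

Under noisy-OR, P(spike | causes) = 1 − (1−0.013)·∏(1−qᵢ) over the active causes.
P(spike) = 0.013×0.89×0.48 + 0.46702×0.89×0.52 + 0.41767×0.11×0.48 + 0.685542×0.11×0.52 = 0.005554 + 0.216137 + 0.022053 + 0.039213 = 0.282957
Of this, 0.255350 comes from 0.216137 + 0.039213 (the nearby quarry blast=true cases).
So P(nearby quarry blast | spike) = 0.255350/0.282957 ≈ 0.902.

Now condition on the additional information:
Numerator (weight on configurations with nearby quarry blast): 0.46702×0.52 = 0.242850
Denominator P(spike | ¬minor quake): 0.013×0.48 + 0.46702×0.52 = 0.249090
Posterior = 0.242850 / 0.249090 ≈ 0.975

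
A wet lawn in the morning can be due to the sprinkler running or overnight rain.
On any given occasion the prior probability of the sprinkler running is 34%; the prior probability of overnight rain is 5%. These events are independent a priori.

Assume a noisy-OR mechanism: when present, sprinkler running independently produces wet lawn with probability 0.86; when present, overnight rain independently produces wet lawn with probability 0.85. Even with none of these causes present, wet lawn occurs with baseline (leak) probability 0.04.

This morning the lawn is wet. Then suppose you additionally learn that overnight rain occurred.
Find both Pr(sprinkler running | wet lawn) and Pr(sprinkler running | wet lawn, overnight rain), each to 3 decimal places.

Under noisy-OR, P(wet lawn | causes) = 1 − (1−0.04)·∏(1−qᵢ) over the active causes.
Enumerate the 4 (sprinkler running, overnight rain) configurations and weight by the priors:
  P(wet lawn) = 0.04*0.66*0.95 + 0.856*0.66*0.05 + 0.8656*0.34*0.95 + 0.97984*0.34*0.05
        = 0.025080 + 0.028248 + 0.279589 + 0.016657 = 0.349574
The terms with sprinkler running present sum to 0.296246, so
  P(sprinkler running | wet lawn) = 0.296246 / 0.349574 ≈ 0.847

Now also conditioning on overnight rain=true:
P(wet lawn | overnight rain) = 0.856×0.66 + 0.97984×0.34 = 0.564960 + 0.333146 = 0.898106
Restricting to configurations with sprinkler running present: 0.97984×0.34 = 0.333146.
Hence the posterior is 0.333146/0.898106 ≈ 0.371.

Pr(sprinkler running | wet lawn) ≈ 0.847; Pr(sprinkler running | wet lawn, overnight rain) ≈ 0.371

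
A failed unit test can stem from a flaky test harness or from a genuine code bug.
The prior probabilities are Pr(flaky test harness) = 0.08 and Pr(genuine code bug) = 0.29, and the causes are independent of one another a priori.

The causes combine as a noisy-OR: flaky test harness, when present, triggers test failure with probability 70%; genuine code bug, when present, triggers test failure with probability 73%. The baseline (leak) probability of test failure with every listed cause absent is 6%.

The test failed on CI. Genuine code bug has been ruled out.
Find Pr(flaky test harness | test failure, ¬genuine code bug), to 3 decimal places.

Pr(flaky test harness | test failure, ¬genuine code bug) ≈ 0.510

Under noisy-OR, P(test failure | causes) = 1 − (1−0.06)·∏(1−qᵢ) over the active causes.
P(test failure | ¬genuine code bug) = 0.06*0.92 + 0.718*0.08 = 0.055200 + 0.057440 = 0.112640
Of this, 0.057440 comes from 0.718*0.08 (the flaky test harness=true cases).
P(flaky test harness | test failure, ¬genuine code bug) = 0.057440 / 0.112640 ≈ 0.510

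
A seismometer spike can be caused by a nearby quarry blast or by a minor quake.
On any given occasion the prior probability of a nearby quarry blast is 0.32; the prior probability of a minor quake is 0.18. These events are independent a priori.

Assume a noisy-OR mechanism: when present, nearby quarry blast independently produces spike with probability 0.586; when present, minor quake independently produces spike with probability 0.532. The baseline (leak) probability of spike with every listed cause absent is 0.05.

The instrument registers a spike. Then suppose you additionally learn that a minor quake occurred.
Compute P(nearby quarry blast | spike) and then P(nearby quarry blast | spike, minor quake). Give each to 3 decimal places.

P(nearby quarry blast | spike) ≈ 0.683; P(nearby quarry blast | spike, minor quake) ≈ 0.409

Under noisy-OR, P(spike | causes) = 1 − (1−0.05)·∏(1−qᵢ) over the active causes.
P(spike) = 0.05·0.68·0.82 + 0.5554·0.68·0.18 + 0.6067·0.32·0.82 + 0.815936·0.32·0.18 = 0.027880 + 0.067981 + 0.159198 + 0.046998 = 0.302057
The nearby quarry blast-present share is 0.159198 + 0.046998 = 0.206196.
P(nearby quarry blast | spike) = 0.206196 / 0.302057 ≈ 0.683

Now also conditioning on minor quake=true:
By total probability over both values of nearby quarry blast:
  P(spike | minor quake) = 0.5554·0.68 + 0.815936·0.32
        = 0.377672 + 0.261100 = 0.638772
Configurations with nearby quarry blast contribute 0.261100, so
  P(nearby quarry blast | spike, minor quake) = 0.261100 / 0.638772 ≈ 0.409
The drop from 0.683 to 0.409 is the explaining-away (discounting) effect.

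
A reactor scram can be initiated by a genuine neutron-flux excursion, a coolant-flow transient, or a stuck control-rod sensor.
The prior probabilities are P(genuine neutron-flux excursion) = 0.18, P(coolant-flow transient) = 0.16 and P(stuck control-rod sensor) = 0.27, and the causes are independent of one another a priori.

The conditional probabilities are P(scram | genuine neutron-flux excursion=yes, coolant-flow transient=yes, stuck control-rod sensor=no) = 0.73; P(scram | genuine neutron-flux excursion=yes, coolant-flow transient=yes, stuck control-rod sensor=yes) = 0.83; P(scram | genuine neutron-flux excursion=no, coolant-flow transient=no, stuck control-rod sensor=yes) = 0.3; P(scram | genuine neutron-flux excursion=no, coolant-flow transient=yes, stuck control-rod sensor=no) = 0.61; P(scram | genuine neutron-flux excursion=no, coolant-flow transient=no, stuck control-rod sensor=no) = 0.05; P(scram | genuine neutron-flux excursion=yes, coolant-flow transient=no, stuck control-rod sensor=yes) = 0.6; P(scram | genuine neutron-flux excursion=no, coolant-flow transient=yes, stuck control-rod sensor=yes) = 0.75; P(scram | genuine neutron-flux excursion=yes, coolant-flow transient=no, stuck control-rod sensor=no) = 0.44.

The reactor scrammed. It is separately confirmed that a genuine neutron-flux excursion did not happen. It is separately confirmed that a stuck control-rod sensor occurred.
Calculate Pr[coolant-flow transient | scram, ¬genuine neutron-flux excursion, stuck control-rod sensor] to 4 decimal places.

Weight on coolant-flow transient=true, given the evidence: 0.75*0.16 = 0.120000
The normalizing constant is 0.3*0.84 + 0.75*0.16 = 0.372000
Posterior = 0.120000 / 0.372000 ≈ 0.3226

Pr[coolant-flow transient | scram, ¬genuine neutron-flux excursion, stuck control-rod sensor] ≈ 0.3226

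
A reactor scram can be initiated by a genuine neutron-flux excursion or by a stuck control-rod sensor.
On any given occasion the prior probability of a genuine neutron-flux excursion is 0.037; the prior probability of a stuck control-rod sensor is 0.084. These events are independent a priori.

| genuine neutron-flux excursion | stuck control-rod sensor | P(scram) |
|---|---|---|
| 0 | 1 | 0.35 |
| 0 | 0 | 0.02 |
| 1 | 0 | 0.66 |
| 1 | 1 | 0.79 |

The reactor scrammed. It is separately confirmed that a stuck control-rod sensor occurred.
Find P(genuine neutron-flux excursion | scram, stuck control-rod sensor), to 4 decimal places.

P(genuine neutron-flux excursion | scram, stuck control-rod sensor) ≈ 0.0798

P(scram | stuck control-rod sensor) = 0.35*0.963 + 0.79*0.037 = 0.337050 + 0.029230 = 0.366280
Of this, 0.029230 comes from 0.79*0.037 (the genuine neutron-flux excursion=true cases).
So P(genuine neutron-flux excursion | scram, stuck control-rod sensor) = 0.029230/0.366280 ≈ 0.0798.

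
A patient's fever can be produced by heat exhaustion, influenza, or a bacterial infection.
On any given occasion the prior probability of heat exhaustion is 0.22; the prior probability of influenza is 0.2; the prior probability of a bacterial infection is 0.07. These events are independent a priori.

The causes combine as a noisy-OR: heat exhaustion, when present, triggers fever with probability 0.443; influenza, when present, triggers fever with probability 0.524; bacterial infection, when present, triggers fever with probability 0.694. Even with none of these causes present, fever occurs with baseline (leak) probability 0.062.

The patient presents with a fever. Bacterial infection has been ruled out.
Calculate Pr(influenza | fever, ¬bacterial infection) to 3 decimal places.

Pr(influenza | fever, ¬bacterial infection) ≈ 0.493

Under noisy-OR, P(fever | causes) = 1 − (1−0.062)·∏(1−qᵢ) over the active causes.
Enumerate the 4 (heat exhaustion, influenza) configurations and weight by the priors:
  P(fever | ¬bacterial infection) = 0.062*0.78*0.8 + 0.553512*0.78*0.2 + 0.477534*0.22*0.8 + 0.751306*0.22*0.2
        = 0.038688 + 0.086348 + 0.084046 + 0.033057 = 0.242139
The terms with influenza present sum to 0.119405, so
  P(influenza | fever, ¬bacterial infection) = 0.119405 / 0.242139 ≈ 0.493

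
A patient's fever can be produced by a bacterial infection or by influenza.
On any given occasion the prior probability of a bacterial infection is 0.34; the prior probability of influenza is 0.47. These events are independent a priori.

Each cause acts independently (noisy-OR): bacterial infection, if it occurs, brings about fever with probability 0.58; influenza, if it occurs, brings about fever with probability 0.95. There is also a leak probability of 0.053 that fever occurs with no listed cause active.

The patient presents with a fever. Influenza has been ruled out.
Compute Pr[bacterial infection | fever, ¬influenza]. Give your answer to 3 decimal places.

Pr[bacterial infection | fever, ¬influenza] ≈ 0.854

Under noisy-OR, P(fever | causes) = 1 − (1−0.053)·∏(1−qᵢ) over the active causes.
Weight on bacterial infection=true, given the evidence: 0.60226·0.34 = 0.204768
The normalizing constant is 0.053·0.66 + 0.60226·0.34 = 0.239748
Posterior = 0.204768 / 0.239748 ≈ 0.854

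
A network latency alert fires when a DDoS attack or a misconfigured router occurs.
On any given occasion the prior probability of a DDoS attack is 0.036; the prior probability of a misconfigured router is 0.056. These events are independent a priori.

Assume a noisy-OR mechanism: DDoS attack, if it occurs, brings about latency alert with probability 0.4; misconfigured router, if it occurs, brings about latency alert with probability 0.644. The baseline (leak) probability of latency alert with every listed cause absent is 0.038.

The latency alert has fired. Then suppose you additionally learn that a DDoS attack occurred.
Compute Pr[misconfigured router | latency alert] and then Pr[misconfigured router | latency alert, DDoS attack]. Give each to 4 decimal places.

Under noisy-OR, P(latency alert | causes) = 1 − (1−0.038)·∏(1−qᵢ) over the active causes.
Enumerate the 4 (DDoS attack, misconfigured router) configurations and weight by the priors:
  P(latency alert) = 0.038·0.964·0.944 + 0.657528·0.964·0.056 + 0.4228·0.036·0.944 + 0.794517·0.036·0.056
        = 0.034581 + 0.035496 + 0.014368 + 0.001602 = 0.086047
Configurations with misconfigured router contribute 0.037098, so
  P(misconfigured router | latency alert) = 0.037098 / 0.086047 ≈ 0.4311

With the extra evidence:
By total probability over both values of misconfigured router:
  P(latency alert | DDoS attack) = 0.4228×0.944 + 0.794517×0.056
        = 0.399123 + 0.044493 = 0.443616
Configurations with misconfigured router contribute 0.044493, so
  P(misconfigured router | latency alert, DDoS attack) = 0.044493 / 0.443616 ≈ 0.1003

Pr[misconfigured router | latency alert] ≈ 0.4311; Pr[misconfigured router | latency alert, DDoS attack] ≈ 0.1003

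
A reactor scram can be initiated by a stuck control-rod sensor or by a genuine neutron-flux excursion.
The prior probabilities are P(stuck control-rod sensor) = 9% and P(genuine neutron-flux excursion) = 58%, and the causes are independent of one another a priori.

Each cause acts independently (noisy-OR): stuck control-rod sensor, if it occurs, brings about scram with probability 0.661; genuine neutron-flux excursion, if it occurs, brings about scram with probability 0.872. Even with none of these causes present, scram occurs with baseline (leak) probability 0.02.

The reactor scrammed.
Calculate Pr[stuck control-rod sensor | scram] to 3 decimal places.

Pr[stuck control-rod sensor | scram] ≈ 0.138

Under noisy-OR, P(scram | causes) = 1 − (1−0.02)·∏(1−qᵢ) over the active causes.
By total probability over the 4 (stuck control-rod sensor, genuine neutron-flux excursion) configurations:
  P(scram) = 0.02*0.91*0.42 + 0.87456*0.91*0.58 + 0.66778*0.09*0.42 + 0.957476*0.09*0.58
        = 0.007644 + 0.461593 + 0.025242 + 0.049980 = 0.544459
Keeping only the stuck control-rod sensor-present terms gives 0.075222, so
  P(stuck control-rod sensor | scram) = 0.075222 / 0.544459 ≈ 0.138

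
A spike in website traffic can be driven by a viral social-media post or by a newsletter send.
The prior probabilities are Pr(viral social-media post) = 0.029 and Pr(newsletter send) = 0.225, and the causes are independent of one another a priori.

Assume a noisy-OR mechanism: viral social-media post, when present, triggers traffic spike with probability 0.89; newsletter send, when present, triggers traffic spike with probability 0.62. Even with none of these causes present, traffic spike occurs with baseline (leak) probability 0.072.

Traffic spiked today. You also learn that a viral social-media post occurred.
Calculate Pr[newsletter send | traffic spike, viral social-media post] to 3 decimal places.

Pr[newsletter send | traffic spike, viral social-media post] ≈ 0.237

Under noisy-OR, P(traffic spike | causes) = 1 − (1−0.072)·∏(1−qᵢ) over the active causes.
P(traffic spike | viral social-media post) = 0.89792·0.775 + 0.96121·0.225 = 0.695888 + 0.216272 = 0.912160
Of this, 0.216272 comes from 0.96121·0.225 (the newsletter send=true cases).
Hence the posterior is 0.216272/0.912160 ≈ 0.237.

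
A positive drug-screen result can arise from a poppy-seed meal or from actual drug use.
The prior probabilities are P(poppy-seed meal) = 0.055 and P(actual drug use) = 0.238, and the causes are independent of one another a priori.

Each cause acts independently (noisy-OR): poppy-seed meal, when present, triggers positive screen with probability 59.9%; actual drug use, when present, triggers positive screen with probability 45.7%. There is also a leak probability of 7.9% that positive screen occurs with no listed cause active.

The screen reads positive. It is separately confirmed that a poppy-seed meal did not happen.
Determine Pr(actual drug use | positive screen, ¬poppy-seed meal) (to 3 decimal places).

Under noisy-OR, P(positive screen | causes) = 1 − (1−0.079)·∏(1−qᵢ) over the active causes.
Weight on actual drug use=true, given the evidence: 0.499897·0.238 = 0.118975
The normalizing constant is 0.079·0.762 + 0.499897·0.238 = 0.179173
Posterior = 0.118975 / 0.179173 ≈ 0.664

Pr(actual drug use | positive screen, ¬poppy-seed meal) ≈ 0.664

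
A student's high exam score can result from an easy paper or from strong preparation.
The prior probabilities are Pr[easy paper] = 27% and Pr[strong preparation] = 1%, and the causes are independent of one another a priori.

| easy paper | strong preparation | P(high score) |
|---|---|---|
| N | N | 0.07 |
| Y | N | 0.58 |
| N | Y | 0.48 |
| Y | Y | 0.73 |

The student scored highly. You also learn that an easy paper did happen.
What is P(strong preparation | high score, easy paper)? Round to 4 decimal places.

P(strong preparation | high score, easy paper) ≈ 0.0126

By total probability over both values of strong preparation:
  P(high score | easy paper) = 0.58×0.99 + 0.73×0.01
        = 0.574200 + 0.007300 = 0.581500
The terms with strong preparation present sum to 0.007300, so
  P(strong preparation | high score, easy paper) = 0.007300 / 0.581500 ≈ 0.0126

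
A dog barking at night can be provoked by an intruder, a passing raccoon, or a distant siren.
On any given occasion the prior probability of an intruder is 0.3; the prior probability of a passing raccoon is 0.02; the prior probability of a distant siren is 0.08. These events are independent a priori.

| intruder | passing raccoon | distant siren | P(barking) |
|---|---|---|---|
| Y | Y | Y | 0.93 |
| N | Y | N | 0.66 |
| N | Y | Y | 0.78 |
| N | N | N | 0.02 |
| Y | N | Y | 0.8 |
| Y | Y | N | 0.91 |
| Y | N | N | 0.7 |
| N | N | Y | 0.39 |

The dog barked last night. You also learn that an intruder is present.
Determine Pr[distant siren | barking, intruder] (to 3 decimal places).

Enumerate the 4 (passing raccoon, distant siren) configurations and weight by the priors:
  P(barking | intruder) = 0.7·0.98·0.92 + 0.8·0.98·0.08 + 0.91·0.02·0.92 + 0.93·0.02·0.08
        = 0.631120 + 0.062720 + 0.016744 + 0.001488 = 0.712072
The terms with distant siren present sum to 0.064208, so
  P(distant siren | barking, intruder) = 0.064208 / 0.712072 ≈ 0.090

Pr[distant siren | barking, intruder] ≈ 0.090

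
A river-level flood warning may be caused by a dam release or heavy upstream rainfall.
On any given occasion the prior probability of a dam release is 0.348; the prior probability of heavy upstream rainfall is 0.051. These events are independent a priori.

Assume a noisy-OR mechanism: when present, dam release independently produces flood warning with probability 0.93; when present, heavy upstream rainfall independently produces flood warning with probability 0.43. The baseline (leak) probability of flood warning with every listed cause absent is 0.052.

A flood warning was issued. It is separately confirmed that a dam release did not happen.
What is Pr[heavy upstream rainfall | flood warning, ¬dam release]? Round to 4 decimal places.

Pr[heavy upstream rainfall | flood warning, ¬dam release] ≈ 0.3220

Under noisy-OR, P(flood warning | causes) = 1 − (1−0.052)·∏(1−qᵢ) over the active causes.
P(flood warning | ¬dam release) = 0.052*0.949 + 0.45964*0.051 = 0.049348 + 0.023442 = 0.072790
Restricting to configurations with heavy upstream rainfall present: 0.45964*0.051 = 0.023442.
So P(heavy upstream rainfall | flood warning, ¬dam release) = 0.023442/0.072790 ≈ 0.3220.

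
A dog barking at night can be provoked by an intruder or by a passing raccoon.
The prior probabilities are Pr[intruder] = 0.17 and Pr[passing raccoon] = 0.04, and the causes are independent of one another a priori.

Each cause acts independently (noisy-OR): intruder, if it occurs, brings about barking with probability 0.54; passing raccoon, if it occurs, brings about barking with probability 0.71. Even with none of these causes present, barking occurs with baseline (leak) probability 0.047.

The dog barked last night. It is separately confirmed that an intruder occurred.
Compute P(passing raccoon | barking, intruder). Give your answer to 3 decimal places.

P(passing raccoon | barking, intruder) ≈ 0.061

Under noisy-OR, P(barking | causes) = 1 − (1−0.047)·∏(1−qᵢ) over the active causes.
P(barking | intruder) = 0.56162*0.96 + 0.87287*0.04 = 0.539155 + 0.034915 = 0.574070
The passing raccoon-present share is 0.87287*0.04 = 0.034915.
P(passing raccoon | barking, intruder) = 0.034915 / 0.574070 ≈ 0.061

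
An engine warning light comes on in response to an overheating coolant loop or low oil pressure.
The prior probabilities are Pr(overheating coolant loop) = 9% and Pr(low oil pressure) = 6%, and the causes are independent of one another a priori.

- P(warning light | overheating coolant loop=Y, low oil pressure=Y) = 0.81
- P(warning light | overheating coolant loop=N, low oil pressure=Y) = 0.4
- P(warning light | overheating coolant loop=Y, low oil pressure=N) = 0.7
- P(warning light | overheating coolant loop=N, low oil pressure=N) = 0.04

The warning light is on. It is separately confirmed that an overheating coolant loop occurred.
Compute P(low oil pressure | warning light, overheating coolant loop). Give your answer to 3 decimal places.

P(low oil pressure | warning light, overheating coolant loop) ≈ 0.069

Numerator (weight on configurations with low oil pressure): 0.81×0.06 = 0.048600
Denominator P(warning light | overheating coolant loop): 0.7×0.94 + 0.81×0.06 = 0.706600
Posterior = 0.048600 / 0.706600 ≈ 0.069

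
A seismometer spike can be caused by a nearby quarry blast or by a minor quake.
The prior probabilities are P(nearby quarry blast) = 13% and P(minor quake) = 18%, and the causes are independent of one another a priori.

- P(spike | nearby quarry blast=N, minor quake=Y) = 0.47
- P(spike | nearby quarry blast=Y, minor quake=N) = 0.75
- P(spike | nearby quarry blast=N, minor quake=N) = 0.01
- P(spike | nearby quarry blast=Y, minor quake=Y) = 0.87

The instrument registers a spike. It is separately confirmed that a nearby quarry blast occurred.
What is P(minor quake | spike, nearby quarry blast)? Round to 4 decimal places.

For the numerator, keep only minor quake=true terms: 0.87·0.18 = 0.156600
The normalizing constant is 0.75·0.82 + 0.87·0.18 = 0.771600
Posterior = 0.156600 / 0.771600 ≈ 0.2030

P(minor quake | spike, nearby quarry blast) ≈ 0.2030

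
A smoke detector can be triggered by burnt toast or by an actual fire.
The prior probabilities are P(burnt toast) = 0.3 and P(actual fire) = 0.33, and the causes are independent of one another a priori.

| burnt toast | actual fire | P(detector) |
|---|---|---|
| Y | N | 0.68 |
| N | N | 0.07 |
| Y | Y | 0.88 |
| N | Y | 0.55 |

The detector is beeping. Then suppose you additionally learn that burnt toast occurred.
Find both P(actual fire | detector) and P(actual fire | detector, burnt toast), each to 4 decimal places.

P(actual fire | detector) ≈ 0.5582; P(actual fire | detector, burnt toast) ≈ 0.3893

Weight on actual fire=true, given the evidence: 0.127050 + 0.087120 = 0.214170
Normalizer over all consistent configurations: 0.07*0.7*0.67 + 0.55*0.7*0.33 + 0.68*0.3*0.67 + 0.88*0.3*0.33 = 0.383680
P(actual fire | detector) = 0.214170/0.383680 ≈ 0.5582

Now condition on the additional information:
P(detector | burnt toast) = 0.68·0.67 + 0.88·0.33 = 0.455600 + 0.290400 = 0.746000
Restricting to configurations with actual fire present: 0.88·0.33 = 0.290400.
Hence the posterior is 0.290400/0.746000 ≈ 0.3893.
The drop from 0.5582 to 0.3893 is the explaining-away (discounting) effect.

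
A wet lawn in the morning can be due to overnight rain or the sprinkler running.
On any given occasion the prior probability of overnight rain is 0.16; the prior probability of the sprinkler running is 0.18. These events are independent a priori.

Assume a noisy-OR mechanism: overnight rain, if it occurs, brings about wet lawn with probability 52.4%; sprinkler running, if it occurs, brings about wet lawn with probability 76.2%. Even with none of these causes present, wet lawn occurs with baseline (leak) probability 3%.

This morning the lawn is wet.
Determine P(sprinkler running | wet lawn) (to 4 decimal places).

Under noisy-OR, P(wet lawn | causes) = 1 − (1−0.03)·∏(1−qᵢ) over the active causes.
Weight on sprinkler running=true, given the evidence: 0.116294 + 0.025635 = 0.141929
Normalizer over all consistent configurations: 0.03·0.84·0.82 + 0.76914·0.84·0.18 + 0.53828·0.16·0.82 + 0.890111·0.16·0.18 = 0.233215
Posterior = 0.141929 / 0.233215 ≈ 0.6086

P(sprinkler running | wet lawn) ≈ 0.6086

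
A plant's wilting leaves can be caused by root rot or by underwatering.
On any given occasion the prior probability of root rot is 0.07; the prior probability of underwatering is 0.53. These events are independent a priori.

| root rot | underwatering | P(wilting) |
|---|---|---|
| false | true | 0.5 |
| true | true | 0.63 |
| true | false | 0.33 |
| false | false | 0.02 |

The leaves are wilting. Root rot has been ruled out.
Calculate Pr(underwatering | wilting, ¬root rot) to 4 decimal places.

Pr(underwatering | wilting, ¬root rot) ≈ 0.9657

P(wilting | ¬root rot) = 0.02*0.47 + 0.5*0.53 = 0.009400 + 0.265000 = 0.274400
Restricting to configurations with underwatering present: 0.5*0.53 = 0.265000.
Hence the posterior is 0.265000/0.274400 ≈ 0.9657.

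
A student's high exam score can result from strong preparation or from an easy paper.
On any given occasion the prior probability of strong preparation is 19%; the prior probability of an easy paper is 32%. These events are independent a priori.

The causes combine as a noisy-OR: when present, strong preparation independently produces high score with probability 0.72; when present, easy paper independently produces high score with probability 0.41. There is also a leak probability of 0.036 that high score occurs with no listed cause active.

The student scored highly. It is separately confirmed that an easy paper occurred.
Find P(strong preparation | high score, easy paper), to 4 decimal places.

Under noisy-OR, P(high score | causes) = 1 − (1−0.036)·∏(1−qᵢ) over the active causes.
Sum P(high score|·) weighted by the priors over both values of strong preparation:
  P(high score | easy paper) = 0.43124×0.81 + 0.840747×0.19
        = 0.349304 + 0.159742 = 0.509046
Configurations with strong preparation contribute 0.159742, so
  P(strong preparation | high score, easy paper) = 0.159742 / 0.509046 ≈ 0.3138

P(strong preparation | high score, easy paper) ≈ 0.3138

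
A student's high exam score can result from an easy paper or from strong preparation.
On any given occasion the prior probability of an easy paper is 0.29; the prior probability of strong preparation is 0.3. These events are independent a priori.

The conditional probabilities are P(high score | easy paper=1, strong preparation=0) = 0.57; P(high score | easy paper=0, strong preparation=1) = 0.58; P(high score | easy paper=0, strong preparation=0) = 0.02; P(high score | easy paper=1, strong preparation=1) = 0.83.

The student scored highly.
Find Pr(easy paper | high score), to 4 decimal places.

P(high score) = 0.02*0.71*0.7 + 0.58*0.71*0.3 + 0.57*0.29*0.7 + 0.83*0.29*0.3 = 0.009940 + 0.123540 + 0.115710 + 0.072210 = 0.321400
Restricting to configurations with easy paper present: 0.115710 + 0.072210 = 0.187920.
So P(easy paper | high score) = 0.187920/0.321400 ≈ 0.5847.

Pr(easy paper | high score) ≈ 0.5847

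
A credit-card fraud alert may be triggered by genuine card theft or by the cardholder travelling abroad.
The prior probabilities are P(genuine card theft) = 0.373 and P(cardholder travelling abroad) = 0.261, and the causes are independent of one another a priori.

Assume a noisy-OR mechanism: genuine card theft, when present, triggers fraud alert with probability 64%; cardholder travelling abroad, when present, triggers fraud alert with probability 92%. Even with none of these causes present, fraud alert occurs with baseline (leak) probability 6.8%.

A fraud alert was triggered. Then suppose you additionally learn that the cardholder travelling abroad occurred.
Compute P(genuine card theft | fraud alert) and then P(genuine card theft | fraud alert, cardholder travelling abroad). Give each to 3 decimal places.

Under noisy-OR, P(fraud alert | causes) = 1 − (1−0.068)·∏(1−qᵢ) over the active causes.
P(fraud alert) = 0.068·0.627·0.739 + 0.92544·0.627·0.261 + 0.66448·0.373·0.739 + 0.973158·0.373·0.261 = 0.031508 + 0.151445 + 0.183162 + 0.094740 = 0.460855
Restricting to configurations with genuine card theft present: 0.183162 + 0.094740 = 0.277902.
P(genuine card theft | fraud alert) = 0.277902 / 0.460855 ≈ 0.603

Now also conditioning on cardholder travelling abroad=true:
P(fraud alert | cardholder travelling abroad) = 0.92544·0.627 + 0.973158·0.373 = 0.580251 + 0.362988 = 0.943239
Restricting to configurations with genuine card theft present: 0.973158·0.373 = 0.362988.
Hence the posterior is 0.362988/0.943239 ≈ 0.385.

P(genuine card theft | fraud alert) ≈ 0.603; P(genuine card theft | fraud alert, cardholder travelling abroad) ≈ 0.385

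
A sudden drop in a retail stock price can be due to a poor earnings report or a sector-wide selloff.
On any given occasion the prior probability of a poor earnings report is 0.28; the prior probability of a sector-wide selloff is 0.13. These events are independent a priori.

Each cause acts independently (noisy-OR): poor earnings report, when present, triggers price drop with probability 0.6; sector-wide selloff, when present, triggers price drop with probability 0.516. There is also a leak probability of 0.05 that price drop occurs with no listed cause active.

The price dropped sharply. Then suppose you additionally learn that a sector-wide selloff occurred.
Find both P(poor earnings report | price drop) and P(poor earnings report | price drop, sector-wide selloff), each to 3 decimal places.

P(poor earnings report | price drop) ≈ 0.688; P(poor earnings report | price drop, sector-wide selloff) ≈ 0.370

Under noisy-OR, P(price drop | causes) = 1 − (1−0.05)·∏(1−qᵢ) over the active causes.
Numerator (weight on configurations with poor earnings report): 0.151032 + 0.029705 = 0.180737
Denominator P(price drop): 0.05×0.72×0.87 + 0.5402×0.72×0.13 + 0.62×0.28×0.87 + 0.81608×0.28×0.13 = 0.262620
P(poor earnings report | price drop) = 0.180737/0.262620 ≈ 0.688

With the extra evidence:
Sum P(price drop|·) weighted by the priors over both values of poor earnings report:
  P(price drop | sector-wide selloff) = 0.5402*0.72 + 0.81608*0.28
        = 0.388944 + 0.228502 = 0.617446
Keeping only the poor earnings report-present terms gives 0.228502, so
  P(poor earnings report | price drop, sector-wide selloff) = 0.228502 / 0.617446 ≈ 0.370
Conditioning on sector-wide selloff lowers the posterior on poor earnings report: the classic explaining-away effect in a common-effect structure.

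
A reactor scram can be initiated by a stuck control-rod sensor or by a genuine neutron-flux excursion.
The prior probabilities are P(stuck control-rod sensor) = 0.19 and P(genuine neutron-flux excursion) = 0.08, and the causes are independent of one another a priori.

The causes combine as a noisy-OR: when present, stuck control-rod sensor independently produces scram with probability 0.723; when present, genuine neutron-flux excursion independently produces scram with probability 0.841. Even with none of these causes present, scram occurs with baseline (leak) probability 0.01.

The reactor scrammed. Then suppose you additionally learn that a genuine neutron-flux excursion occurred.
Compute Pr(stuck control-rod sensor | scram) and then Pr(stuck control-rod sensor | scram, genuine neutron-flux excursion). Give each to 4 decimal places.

Under noisy-OR, P(scram | causes) = 1 − (1−0.01)·∏(1−qᵢ) over the active causes.
Sum P(scram|·) weighted by the priors over the 4 (stuck control-rod sensor, genuine neutron-flux excursion) configurations:
  P(scram) = 0.01·0.81·0.92 + 0.84259·0.81·0.08 + 0.72577·0.19·0.92 + 0.956397·0.19·0.08
        = 0.007452 + 0.054600 + 0.126865 + 0.014537 = 0.203454
Keeping only the stuck control-rod sensor-present terms gives 0.141402, so
  P(stuck control-rod sensor | scram) = 0.141402 / 0.203454 ≈ 0.6950

Now condition on the additional information:
P(scram | genuine neutron-flux excursion) = 0.84259·0.81 + 0.956397·0.19 = 0.682498 + 0.181715 = 0.864213
Restricting to configurations with stuck control-rod sensor present: 0.956397·0.19 = 0.181715.
So P(stuck control-rod sensor | scram, genuine neutron-flux excursion) = 0.181715/0.864213 ≈ 0.2103.
This is intercausal reasoning (explaining away): once genuine neutron-flux excursion accounts for the scram, stuck control-rod sensor becomes less likely.

Pr(stuck control-rod sensor | scram) ≈ 0.6950; Pr(stuck control-rod sensor | scram, genuine neutron-flux excursion) ≈ 0.2103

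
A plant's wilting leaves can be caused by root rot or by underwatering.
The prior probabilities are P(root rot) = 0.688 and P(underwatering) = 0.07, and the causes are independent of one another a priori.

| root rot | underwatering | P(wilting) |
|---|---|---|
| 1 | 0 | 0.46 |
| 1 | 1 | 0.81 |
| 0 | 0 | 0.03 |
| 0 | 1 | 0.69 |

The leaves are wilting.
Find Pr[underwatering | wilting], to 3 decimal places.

Pr[underwatering | wilting] ≈ 0.151

For the numerator, keep only underwatering=true terms: 0.015070 + 0.039010 = 0.054080
The normalizing constant is 0.03·0.312·0.93 + 0.69·0.312·0.07 + 0.46·0.688·0.93 + 0.81·0.688·0.07 = 0.357111
P(underwatering | wilting) = 0.054080/0.357111 ≈ 0.151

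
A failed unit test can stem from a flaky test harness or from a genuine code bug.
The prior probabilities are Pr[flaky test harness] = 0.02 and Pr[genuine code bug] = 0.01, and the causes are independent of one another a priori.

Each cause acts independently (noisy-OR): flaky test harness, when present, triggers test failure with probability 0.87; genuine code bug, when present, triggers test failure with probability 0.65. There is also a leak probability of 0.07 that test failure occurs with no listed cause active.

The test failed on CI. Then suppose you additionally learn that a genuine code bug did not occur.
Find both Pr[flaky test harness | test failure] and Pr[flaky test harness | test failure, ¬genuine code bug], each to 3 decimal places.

Under noisy-OR, P(test failure | causes) = 1 − (1−0.07)·∏(1−qᵢ) over the active causes.
By total probability over the 4 (flaky test harness, genuine code bug) configurations:
  P(test failure) = 0.07*0.98*0.99 + 0.6745*0.98*0.01 + 0.8791*0.02*0.99 + 0.957685*0.02*0.01
        = 0.067914 + 0.006610 + 0.017406 + 0.000192 = 0.092122
Configurations with flaky test harness contribute 0.017598, so
  P(flaky test harness | test failure) = 0.017598 / 0.092122 ≈ 0.191

With the extra evidence:
Weight on flaky test harness=true, given the evidence: 0.8791*0.02 = 0.017582
The normalizing constant is 0.07*0.98 + 0.8791*0.02 = 0.086182
P(flaky test harness | test failure, ¬genuine code bug) = 0.017582/0.086182 ≈ 0.204

Pr[flaky test harness | test failure] ≈ 0.191; Pr[flaky test harness | test failure, ¬genuine code bug] ≈ 0.204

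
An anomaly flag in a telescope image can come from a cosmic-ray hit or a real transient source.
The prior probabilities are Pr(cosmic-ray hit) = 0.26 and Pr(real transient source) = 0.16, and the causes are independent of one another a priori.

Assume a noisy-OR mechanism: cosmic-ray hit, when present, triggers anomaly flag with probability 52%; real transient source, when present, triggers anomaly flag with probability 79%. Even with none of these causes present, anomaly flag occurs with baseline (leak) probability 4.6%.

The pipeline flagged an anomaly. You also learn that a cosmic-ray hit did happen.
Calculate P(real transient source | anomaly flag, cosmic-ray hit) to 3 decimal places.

P(real transient source | anomaly flag, cosmic-ray hit) ≈ 0.241

Under noisy-OR, P(anomaly flag | causes) = 1 − (1−0.046)·∏(1−qᵢ) over the active causes.
P(anomaly flag | cosmic-ray hit) = 0.54208×0.84 + 0.903837×0.16 = 0.455347 + 0.144614 = 0.599961
The real transient source-present share is 0.903837×0.16 = 0.144614.
So P(real transient source | anomaly flag, cosmic-ray hit) = 0.144614/0.599961 ≈ 0.241.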